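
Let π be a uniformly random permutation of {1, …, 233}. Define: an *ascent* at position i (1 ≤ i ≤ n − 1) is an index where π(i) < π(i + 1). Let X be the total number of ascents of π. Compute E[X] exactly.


Write X = Σ X_I over i = 1, …, 232, with X_I the indicator of one ascent.
There are 232 indicators.
For each fixed i, the pair (π(i), π(i+1)) is a uniformly random ordered pair of distinct values from {1, …, 233}; by symmetry P[π(i) < π(i+1)] = 1/2.
By linearity: E[X] = 232 · (1/2) = (233 − 1) · (1/2) = 116 ≈ 116.000.

E[X] = 116 = 116.000.


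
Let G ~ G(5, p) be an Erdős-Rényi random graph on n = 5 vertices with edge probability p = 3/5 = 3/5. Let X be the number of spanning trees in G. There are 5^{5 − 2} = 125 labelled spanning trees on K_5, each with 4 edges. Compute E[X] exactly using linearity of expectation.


K_5 has 5^{5 − 2} = 125 labelled spanning trees.
For each such spanning tree H, let X_H = 1 if all 4 edges of H are present in G. Then P[X_H = 1] = p^{4} = (3/5)^{4} = 81/625.
By linearity: E[X] = Σ_H E[X_H] = 125 · p^{4} = 125 · 81/625 = 81/5.
Numerically: E[X] ≈ 16.2.

E[X] = 125 · (3/5)^{4} = 81/5 ≈ 16.2.


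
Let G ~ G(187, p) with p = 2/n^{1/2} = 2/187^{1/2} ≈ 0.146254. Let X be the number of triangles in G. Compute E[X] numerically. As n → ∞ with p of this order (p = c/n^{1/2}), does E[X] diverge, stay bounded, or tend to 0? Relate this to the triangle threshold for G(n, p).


Number of potential triangles: C(187, 3) = 1072445.
Each occurs with probability p³ ≈ (0.146254)³ ≈ 3.12843818e-03.
By linearity: E[X] = C(187, 3)·p³ ≈ 1072445 · 3.12843818e-03 ≈ 3355.077882.
Since α = 1/2 < 1, p = c/n^{1/2} ≫ 1/n is above the triangle threshold p ~ 1/n. Asymptotically E[X] ~ (c³/6)·n^{3(1−α)} = (2³/6)·n^{1.5} → ∞; triangles are abundant w.h.p.

E[X] ≈ 3355.077882; in regime p = Θ(1/n^{1/2}) E[X] diverges (above the triangle threshold p ~ 1/n).


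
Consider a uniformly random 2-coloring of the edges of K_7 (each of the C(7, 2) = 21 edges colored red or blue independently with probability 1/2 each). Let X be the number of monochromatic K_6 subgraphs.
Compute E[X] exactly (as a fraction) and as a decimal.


Let X = Σ_S X_S over the C(7, 6) = 7 subsets S of size 6, where X_S = 1 if the K_6 on S is monochromatic.
For a fixed S, the K_6 on S has C(6, 2) = 15 edges. P[all 15 edges red] = (1/2)^15, and likewise for blue, so P[monochromatic] = 2·(1/2)^15 = 2^{1 − 15} = 1/16384.
By linearity of expectation: E[X] = C(7, 6) · 2^{1 − 15} = 7 · 1/16384 = 7/16384.
Numerically: E[X] ≈ 0.00043.

E[X] = C(7,6)·2^(1−C(6,2)) = 7/16384 ≈ 0.00043.


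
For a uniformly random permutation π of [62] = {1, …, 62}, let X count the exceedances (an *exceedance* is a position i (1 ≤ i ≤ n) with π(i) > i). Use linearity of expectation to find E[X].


Write X = Σ_{i=1}^{62} X_i, where X_i = 1_{π(i) > i}.
For each fixed i, π(i) is uniform over {1, …, 62} (marginal of a uniform permutation), so P[π(i) > i] = (n − i)/n. Summing: Σ_{i=1}^{62} (n − i)/n = (0 + 1 + … + 61)/62 = 62(62 − 1)/(2·62) = (62 − 1)/2.
Hence E[X] = Σ_{i=1}^{62} (62 − i)/62 = 61/2 ≈ 30.5000.

E[X] = 61/2 = 30.5000.


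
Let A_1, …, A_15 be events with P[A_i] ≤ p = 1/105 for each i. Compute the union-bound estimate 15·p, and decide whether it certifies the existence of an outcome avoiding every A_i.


Union bound: P[∪_{i=1}^{15} A_i] ≤ Σ_i P[A_i] ≤ 15·p = 15·(1/105) = 1/7.
Numerically: 1/7 ≈ 0.1428571.
Is 1/7 < 1? YES.
Since P[∪ A_i] ≤ 1/7 < 1, the complement has P[∩ A_i^c] ≥ 1 − 1/7 = 6/7 > 0, so some outcome avoids every A_i.

15·p = 1/7 ≈ 0.1428571; existence CERTIFIED by the union bound.


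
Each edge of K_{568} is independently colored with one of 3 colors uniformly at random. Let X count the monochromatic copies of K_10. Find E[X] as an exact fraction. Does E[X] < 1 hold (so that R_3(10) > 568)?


E[X] = C(568, 10) · 3^{1 − 45} = 889446337783744949208 · 3^{−44} = 889446337783744949208/984770902183611232881.
As a reduced fraction: E[X] = 98827370864860549912/109418989131512359209 ≈ 0.9032013.
Is E[X] < 1? YES.
Since E[X] < 1, there exists a 3-coloring of K_{568} with no monochromatic K_10; hence R_3(10) > 568.

E[X] = 98827370864860549912/109418989131512359209 ≈ 0.9032013; E[X] < 1, so R_3(10) > 568.


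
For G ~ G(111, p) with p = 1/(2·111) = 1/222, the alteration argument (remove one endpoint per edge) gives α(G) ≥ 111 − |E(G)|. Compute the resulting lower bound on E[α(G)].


E[|E(G)|] = C(111, 2)·p = 6105 · (1/222) = 55/2.
E[α(G)] ≥ n − E[|E(G)|] = 111 − 55/2 = 167/2.
Numerically: ≈ 83.500.
(This is only a lower bound; the true E[α(G)] may be larger.)

E[α(G)] ≥ 167/2 ≈ 83.500.


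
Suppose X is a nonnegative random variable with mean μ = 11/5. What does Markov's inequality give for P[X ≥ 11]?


μ = E[X] = 11/5, a = 11.
Markov: P[X ≥ 11] ≤ μ/a = (11/5)/11 = 1/5.
Numerically: ≈ 0.200000.
(Since a = 11 > μ = 2.200000, the bound 1/5 is < 1 and informative.)

P[X ≥ 11] ≤ 1/5 ≈ 0.200000.


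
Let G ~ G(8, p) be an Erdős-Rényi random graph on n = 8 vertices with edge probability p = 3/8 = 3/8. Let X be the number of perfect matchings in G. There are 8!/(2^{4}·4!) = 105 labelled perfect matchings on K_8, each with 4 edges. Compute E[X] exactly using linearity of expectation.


K_8 has 8!/(2^{4}·4!) = 105 labelled perfect matchings.
For each such perfect matching H, let X_H = 1 if all 4 edges of H are present in G. Then P[X_H = 1] = p^{4} = (3/8)^{4} = 81/4096.
By linearity: E[X] = Σ_H E[X_H] = 105 · p^{4} = 105 · 81/4096 = 8505/4096.
Numerically: E[X] ≈ 2.076.

E[X] = 105 · (3/8)^{4} = 8505/4096 ≈ 2.076.


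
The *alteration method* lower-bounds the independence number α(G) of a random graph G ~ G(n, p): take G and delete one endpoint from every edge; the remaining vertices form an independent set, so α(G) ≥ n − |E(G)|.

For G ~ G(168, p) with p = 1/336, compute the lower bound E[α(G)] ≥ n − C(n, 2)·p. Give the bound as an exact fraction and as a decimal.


E[|E(G)|] = C(168, 2)·p = 14028 · (1/336) = 167/4.
E[α(G)] ≥ n − E[|E(G)|] = 168 − 167/4 = 505/4.
Numerically: ≈ 126.250000.
(This is only a lower bound; the true E[α(G)] may be larger.)

E[α(G)] ≥ 505/4 ≈ 126.250000.


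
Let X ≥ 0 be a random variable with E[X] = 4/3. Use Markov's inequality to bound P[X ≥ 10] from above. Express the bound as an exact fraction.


μ = E[X] = 4/3, a = 10.
Markov: P[X ≥ 10] ≤ μ/a = (4/3)/10 = 2/15.
Numerically: ≈ 0.133333.
(Since a = 10 > μ = 1.333333, the bound 2/15 is < 1 and informative.)

P[X ≥ 10] ≤ 2/15 ≈ 0.133333.


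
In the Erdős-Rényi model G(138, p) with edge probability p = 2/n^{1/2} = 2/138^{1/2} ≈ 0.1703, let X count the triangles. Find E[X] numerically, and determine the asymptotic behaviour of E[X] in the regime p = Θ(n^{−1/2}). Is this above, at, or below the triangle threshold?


Number of potential triangles: C(138, 3) = 428536.
Each occurs with probability p³ ≈ (0.1703)³ ≈ 4.934820e-03.
By linearity: E[X] = C(138, 3)·p³ ≈ 428536 · 4.934820e-03 ≈ 2114.7482.
Since α = 1/2 < 1, p = c/n^{1/2} ≫ 1/n is above the triangle threshold p ~ 1/n. Asymptotically E[X] ~ (c³/6)·n^{3(1−α)} = (2³/6)·n^{1.5} → ∞; triangles are abundant w.h.p.

E[X] ≈ 2114.7482; in regime p = Θ(1/n^{1/2}) E[X] diverges (above the triangle threshold p ~ 1/n).


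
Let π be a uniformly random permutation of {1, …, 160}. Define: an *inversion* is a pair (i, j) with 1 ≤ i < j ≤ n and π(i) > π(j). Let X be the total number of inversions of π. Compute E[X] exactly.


Write X = Σ X_I over the C(160, 2) = 12720 pairs i < j, with X_I the indicator of one inversion.
There are 12720 indicators.
For each fixed pair i < j, the values π(i) and π(j) are two distinct elements of {1, …, 160} in uniformly random order; by symmetry P[π(i) > π(j)] = 1/2.
By linearity: E[X] = 12720 · (1/2) = C(160, 2) · (1/2) = 12720/2 = 6360 ≈ 6360.000000.

E[X] = 6360 = 6360.000000.


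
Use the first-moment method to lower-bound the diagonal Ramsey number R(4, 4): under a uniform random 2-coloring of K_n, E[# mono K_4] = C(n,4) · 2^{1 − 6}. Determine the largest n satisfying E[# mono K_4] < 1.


We need C(n, 4) · 2^{1 − 6} < 1, i.e. C(n, 4) < 2^{6 − 1} = 32.
Check values of n near the boundary:
  n = 4: C(4, 4) = 1; 1 < 32? YES
  n = 5: C(5, 4) = 5; 5 < 32? YES
  n = 6: C(6, 4) = 15; 15 < 32? YES
  n = 7: C(7, 4) = 35; 35 < 32? NO
The largest n with C(n, 4) < 32 is n = 6 (where E[X] = 15/32 ≈ 0.4688). Hence R(4, 4) > 6, i.e. R(4, 4) ≥ 7.

Largest n = 6; hence R(4, 4) > 6.


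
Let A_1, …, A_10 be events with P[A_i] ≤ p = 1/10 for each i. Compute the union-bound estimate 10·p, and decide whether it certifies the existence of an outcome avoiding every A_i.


Union bound: P[∪_{i=1}^{10} A_i] ≤ Σ_i P[A_i] ≤ 10·p = 10·(1/10) = 1.
Numerically: 1 ≈ 1.00000.
Is 1 < 1? NO.
Since the bound 1 is ≥ 1, the union bound is uninformative here; it does NOT by itself certify existence.

10·p = 1 ≈ 1.00000; existence NOT certified by the union bound.


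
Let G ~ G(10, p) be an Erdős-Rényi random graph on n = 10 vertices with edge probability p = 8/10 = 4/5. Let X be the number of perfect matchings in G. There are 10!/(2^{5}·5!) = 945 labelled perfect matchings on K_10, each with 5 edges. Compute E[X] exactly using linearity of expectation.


K_10 has 10!/(2^{5}·5!) = 945 labelled perfect matchings.
For each such perfect matching H, let X_H = 1 if all 5 edges of H are present in G. Then P[X_H = 1] = p^{5} = (4/5)^{5} = 1024/3125.
By linearity of expectation: E[X] = Σ_H E[X_H] = 945 · p^{5} = 945 · 1024/3125 = 193536/625.
Numerically: E[X] ≈ 309.658.

E[X] = 945 · (4/5)^{5} = 193536/625 ≈ 309.658.


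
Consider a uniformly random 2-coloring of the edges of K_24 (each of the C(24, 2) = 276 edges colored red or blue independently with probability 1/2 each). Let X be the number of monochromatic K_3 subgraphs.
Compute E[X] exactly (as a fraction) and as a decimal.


Let X = Σ_S X_S over the C(24, 3) = 2024 subsets S of size 3, where X_S = 1 if the K_3 on S is monochromatic.
For a fixed S, the K_3 on S has C(3, 2) = 3 edges. P[all 3 edges red] = (1/2)^3, and likewise for blue, so P[monochromatic] = 2·(1/2)^3 = 2^{1 − 3} = 1/4.
By linearity: E[X] = C(24, 3) · 2^{1 − 3} = 2024 · 1/4 = 506.
Numerically: E[X] ≈ 506.00000.

E[X] = C(24,3)·2^(1−C(3,2)) = 506 ≈ 506.00000.


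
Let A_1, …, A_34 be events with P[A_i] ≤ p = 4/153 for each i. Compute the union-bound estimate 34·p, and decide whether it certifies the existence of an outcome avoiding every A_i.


Union bound: P[∪_{i=1}^{34} A_i] ≤ Σ_i P[A_i] ≤ 34·p = 34·(4/153) = 8/9.
Numerically: 8/9 ≈ 0.8888889.
Is 8/9 < 1? YES.
Since P[∪ A_i] ≤ 8/9 < 1, the complement has P[∩ A_i^c] ≥ 1 − 8/9 = 1/9 > 0, so some outcome avoids every A_i.

34·p = 8/9 ≈ 0.8888889; existence CERTIFIED by the union bound.


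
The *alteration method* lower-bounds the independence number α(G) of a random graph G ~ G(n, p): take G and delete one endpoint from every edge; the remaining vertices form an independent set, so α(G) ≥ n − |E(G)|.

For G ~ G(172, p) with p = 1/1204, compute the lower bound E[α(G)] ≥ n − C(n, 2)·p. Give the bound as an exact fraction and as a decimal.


E[|E(G)|] = C(172, 2)·p = 14706 · (1/1204) = 171/14.
E[α(G)] ≥ n − E[|E(G)|] = 172 − 171/14 = 2237/14.
Numerically: ≈ 159.785714.
(This is only a lower bound; the true E[α(G)] may be larger.)

E[α(G)] ≥ 2237/14 ≈ 159.785714.


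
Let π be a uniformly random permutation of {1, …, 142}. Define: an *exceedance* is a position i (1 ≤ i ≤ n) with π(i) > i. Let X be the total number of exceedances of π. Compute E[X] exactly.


Write X = Σ_{i=1}^{142} X_i, where X_i = 1_{π(i) > i}.
For each fixed i, π(i) is uniform over {1, …, 142} (marginal of a uniform permutation), so P[π(i) > i] = (n − i)/n. Summing: Σ_{i=1}^{142} (n − i)/n = (0 + 1 + … + 141)/142 = 142(142 − 1)/(2·142) = (142 − 1)/2.
Hence E[X] = Σ_{i=1}^{142} (142 − i)/142 = 141/2 ≈ 70.5000.

E[X] = 141/2 = 70.5000.


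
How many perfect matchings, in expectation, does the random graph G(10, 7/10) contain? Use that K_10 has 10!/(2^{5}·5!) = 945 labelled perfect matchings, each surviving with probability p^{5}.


K_10 has 10!/(2^{5}·5!) = 945 labelled perfect matchings.
For each such perfect matching H, let X_H = 1 if all 5 edges of H are present in G. Then P[X_H = 1] = p^{5} = (7/10)^{5} = 16807/100000.
Summing the indicators: E[X] = Σ_H E[X_H] = 945 · p^{5} = 945 · 16807/100000 = 3176523/20000.
Numerically: E[X] ≈ 158.83.

E[X] = 945 · (7/10)^{5} = 3176523/20000 ≈ 158.83.


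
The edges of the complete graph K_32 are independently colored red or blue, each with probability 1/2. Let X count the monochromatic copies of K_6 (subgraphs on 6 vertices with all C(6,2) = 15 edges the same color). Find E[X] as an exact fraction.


Let X = Σ_S X_S over the C(32, 6) = 906192 subsets S of size 6, where X_S = 1 if the K_6 on S is monochromatic.
For a fixed S, the K_6 on S has C(6, 2) = 15 edges. P[all 15 edges red] = (1/2)^15, and likewise for blue, so P[monochromatic] = 2·(1/2)^15 = 2^{1 − 15} = 1/16384.
Summing: E[X] = C(32, 6) · 2^{1 − 15} = 906192 · 1/16384 = 56637/1024.
Numerically: E[X] ≈ 55.30957.

E[X] = C(32,6)·2^(1−C(6,2)) = 56637/1024 ≈ 55.30957.


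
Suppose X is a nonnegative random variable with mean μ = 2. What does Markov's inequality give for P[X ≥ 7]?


μ = E[X] = 2, a = 7.
Markov: P[X ≥ 7] ≤ μ/a = (2)/7 = 2/7.
Numerically: ≈ 0.285714.
(Since a = 7 > μ = 2.000000, the bound 2/7 is < 1 and informative.)

P[X ≥ 7] ≤ 2/7 ≈ 0.285714.


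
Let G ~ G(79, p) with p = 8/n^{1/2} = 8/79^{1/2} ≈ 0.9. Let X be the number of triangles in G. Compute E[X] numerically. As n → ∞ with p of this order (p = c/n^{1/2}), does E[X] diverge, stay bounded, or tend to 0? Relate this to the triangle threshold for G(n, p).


Number of potential triangles: C(79, 3) = 79079.
Each occurs with probability p³ ≈ (0.9)³ ≈ 7.29171e-01.
By linearity: E[X] = C(79, 3)·p³ ≈ 79079 · 7.29171e-01 ≈ 57662.105.
Since α = 1/2 < 1, p = c/n^{1/2} ≫ 1/n is above the triangle threshold p ~ 1/n. Asymptotically E[X] ~ (c³/6)·n^{3(1−α)} = (8³/6)·n^{1.5} → ∞; triangles are abundant w.h.p.

E[X] ≈ 57662.105; in regime p = Θ(1/n^{1/2}) E[X] diverges (above the triangle threshold p ~ 1/n).


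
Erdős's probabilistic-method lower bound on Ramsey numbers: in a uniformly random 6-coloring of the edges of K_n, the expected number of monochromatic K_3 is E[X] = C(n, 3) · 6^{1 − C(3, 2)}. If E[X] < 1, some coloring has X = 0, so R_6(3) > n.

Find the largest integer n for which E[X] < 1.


We need C(n, 3) · 6^{1 − 3} < 1, i.e. C(n, 3) < 6^{3 − 1} = 36.
Check values of n near the boundary:
  n = 3: C(3, 3) = 1; 1 < 36? YES
  n = 4: C(4, 3) = 4; 4 < 36? YES
  n = 5: C(5, 3) = 10; 10 < 36? YES
  n = 6: C(6, 3) = 20; 20 < 36? YES
  n = 7: C(7, 3) = 35; 35 < 36? YES
  n = 8: C(8, 3) = 56; 56 < 36? NO
The largest n with C(n, 3) < 36 is n = 7 (where E[X] = 35/36 ≈ 0.972). Hence R_6(3) > 7, i.e. R_6(3) ≥ 8.

Largest n = 7; hence R_6(3) > 7.


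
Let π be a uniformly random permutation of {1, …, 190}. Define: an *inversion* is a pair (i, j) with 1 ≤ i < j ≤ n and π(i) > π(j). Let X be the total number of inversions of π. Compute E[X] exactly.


Write X = Σ X_I over the C(190, 2) = 17955 pairs i < j, with X_I the indicator of one inversion.
There are 17955 indicators.
For each fixed pair i < j, the values π(i) and π(j) are two distinct elements of {1, …, 190} in uniformly random order; by symmetry P[π(i) > π(j)] = 1/2.
By linearity: E[X] = 17955 · (1/2) = C(190, 2) · (1/2) = 17955/2 = 17955/2 ≈ 8977.5000.

E[X] = 17955/2 = 8977.5000.


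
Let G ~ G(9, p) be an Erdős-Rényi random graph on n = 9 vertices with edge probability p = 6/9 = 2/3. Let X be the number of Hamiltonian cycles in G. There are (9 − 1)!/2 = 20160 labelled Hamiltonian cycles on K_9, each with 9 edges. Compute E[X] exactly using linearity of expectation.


K_9 has (9 − 1)!/2 = 20160 labelled Hamiltonian cycles.
For each such Hamiltonian cycle H, let X_H = 1 if all 9 edges of H are present in G. Then P[X_H = 1] = p^{9} = (2/3)^{9} = 512/19683.
By linearity: E[X] = Σ_H E[X_H] = 20160 · p^{9} = 20160 · 512/19683 = 1146880/2187.
Numerically: E[X] ≈ 524.41.

E[X] = 20160 · (2/3)^{9} = 1146880/2187 ≈ 524.41.


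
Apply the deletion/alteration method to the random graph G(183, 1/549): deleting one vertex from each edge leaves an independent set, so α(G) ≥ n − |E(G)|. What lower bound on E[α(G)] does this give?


E[|E(G)|] = C(183, 2)·p = 16653 · (1/549) = 91/3.
E[α(G)] ≥ n − E[|E(G)|] = 183 − 91/3 = 458/3.
Numerically: ≈ 152.66667.
(This is only a lower bound; the true E[α(G)] may be larger.)

E[α(G)] ≥ 458/3 ≈ 152.66667.


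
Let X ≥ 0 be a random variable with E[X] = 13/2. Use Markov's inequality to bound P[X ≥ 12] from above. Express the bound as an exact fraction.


μ = E[X] = 13/2, a = 12.
Markov: P[X ≥ 12] ≤ μ/a = (13/2)/12 = 13/24.
Numerically: ≈ 0.5417.
(Since a = 12 > μ = 6.5000, the bound 13/24 is < 1 and informative.)

P[X ≥ 12] ≤ 13/24 ≈ 0.5417.


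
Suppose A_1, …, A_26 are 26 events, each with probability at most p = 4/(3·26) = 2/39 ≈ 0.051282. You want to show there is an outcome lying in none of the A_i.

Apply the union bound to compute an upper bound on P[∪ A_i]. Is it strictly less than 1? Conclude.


Union bound: P[∪_{i=1}^{26} A_i] ≤ Σ_i P[A_i] ≤ 26·p = 26·(2/39) = 4/3.
Numerically: 4/3 ≈ 1.333333.
Is 4/3 < 1? NO.
Since the bound 4/3 is ≥ 1, the union bound is uninformative here; it does NOT by itself certify existence.

26·p = 4/3 ≈ 1.333333; existence NOT certified by the union bound.


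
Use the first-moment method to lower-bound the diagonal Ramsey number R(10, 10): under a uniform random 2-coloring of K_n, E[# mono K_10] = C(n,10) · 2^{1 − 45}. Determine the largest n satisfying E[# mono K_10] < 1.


We need C(n, 10) · 2^{1 − 45} < 1, i.e. C(n, 10) < 2^{45 − 1} = 17592186044416.
Check values of n near the boundary:
  n = 95: C(95, 10) = 10104934117421; 10104934117421 < 17592186044416? YES
  n = 96: C(96, 10) = 11279926456656; 11279926456656 < 17592186044416? YES
  n = 97: C(97, 10) = 12576469727536; 12576469727536 < 17592186044416? YES
  n = 98: C(98, 10) = 14005614014756; 14005614014756 < 17592186044416? YES
  n = 99: C(99, 10) = 15579278510796; 15579278510796 < 17592186044416? YES
  n = 100: C(100, 10) = 17310309456440; 17310309456440 < 17592186044416? YES
  n = 101: C(101, 10) = 19212541264840; 19212541264840 < 17592186044416? NO
The largest n with C(n, 10) < 17592186044416 is n = 100 (where E[X] = 2163788682055/2199023255552 ≈ 0.98398). Hence R(10, 10) > 100, i.e. R(10, 10) ≥ 101.

Largest n = 100; hence R(10, 10) > 100.


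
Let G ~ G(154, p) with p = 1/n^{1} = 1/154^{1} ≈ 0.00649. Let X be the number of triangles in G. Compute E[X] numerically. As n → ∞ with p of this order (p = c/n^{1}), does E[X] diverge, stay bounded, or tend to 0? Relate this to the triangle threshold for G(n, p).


Number of potential triangles: C(154, 3) = 596904.
Each occurs with probability p³ ≈ (0.00649)³ ≈ 2.73803e-07.
By linearity: E[X] = C(154, 3)·p³ ≈ 596904 · 2.73803e-07 ≈ 0.163.
Here α = 1, so p = 1/n is exactly at the triangle threshold p ~ 1/n. Asymptotically E[X] → c³/6 = 1³/6 = 1/6 ≈ 0.167, a bounded constant. In this regime the triangle count is asymptotically Poisson(c³/6).

E[X] ≈ 0.163; in regime p = Θ(1/n^{1}) E[X] stays bounded (at the triangle threshold p ~ 1/n).


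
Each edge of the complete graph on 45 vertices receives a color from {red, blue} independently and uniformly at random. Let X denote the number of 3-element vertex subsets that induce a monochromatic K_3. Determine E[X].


Let X = Σ_S X_S over the C(45, 3) = 14190 subsets S of size 3, where X_S = 1 if the K_3 on S is monochromatic.
For a fixed S, the K_3 on S has C(3, 2) = 3 edges. P[all 3 edges red] = (1/2)^3, and likewise for blue, so P[monochromatic] = 2·(1/2)^3 = 2^{1 − 3} = 1/4.
By linearity of expectation: E[X] = C(45, 3) · 2^{1 − 3} = 14190 · 1/4 = 7095/2.
Numerically: E[X] ≈ 3547.500.

E[X] = C(45,3)·2^(1−C(3,2)) = 7095/2 ≈ 3547.500.


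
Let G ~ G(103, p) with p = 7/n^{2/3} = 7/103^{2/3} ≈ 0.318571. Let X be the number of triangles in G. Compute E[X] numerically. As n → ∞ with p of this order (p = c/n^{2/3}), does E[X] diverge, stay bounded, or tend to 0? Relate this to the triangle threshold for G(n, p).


Number of potential triangles: C(103, 3) = 176851.
Each occurs with probability p³ ≈ (0.318571)³ ≈ 3.23310397e-02.
By linearity: E[X] = C(103, 3)·p³ ≈ 176851 · 3.23310397e-02 ≈ 5717.776699.
Since α = 2/3 < 1, p = c/n^{2/3} ≫ 1/n is above the triangle threshold p ~ 1/n. Asymptotically E[X] ~ (c³/6)·n^{3(1−α)} = (7³/6)·n^{1} → ∞; triangles are abundant w.h.p.

E[X] ≈ 5717.776699; in regime p = Θ(1/n^{2/3}) E[X] diverges (above the triangle threshold p ~ 1/n).


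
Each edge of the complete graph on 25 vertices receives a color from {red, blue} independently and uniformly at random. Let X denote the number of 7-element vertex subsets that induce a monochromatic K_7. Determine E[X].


Let X = Σ_S X_S over the C(25, 7) = 480700 subsets S of size 7, where X_S = 1 if the K_7 on S is monochromatic.
For a fixed S, the K_7 on S has C(7, 2) = 21 edges. P[all 21 edges red] = (1/2)^21, and likewise for blue, so P[monochromatic] = 2·(1/2)^21 = 2^{1 − 21} = 1/1048576.
By linearity of expectation: E[X] = C(25, 7) · 2^{1 − 21} = 480700 · 1/1048576 = 120175/262144.
Numerically: E[X] ≈ 0.45843.

E[X] = C(25,7)·2^(1−C(7,2)) = 120175/262144 ≈ 0.45843.


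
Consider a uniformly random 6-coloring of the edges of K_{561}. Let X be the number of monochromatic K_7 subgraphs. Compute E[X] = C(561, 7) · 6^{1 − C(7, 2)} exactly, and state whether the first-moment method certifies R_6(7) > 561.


E[X] = C(561, 7) · 6^{1 − 21} = 3341868282890280 · 6^{−20} = 3341868282890280/3656158440062976.
As a reduced fraction: E[X] = 46414837262365/50779978334208 ≈ 0.9140381.
Is E[X] < 1? YES.
Since E[X] < 1, there exists a 6-coloring of K_{561} with no monochromatic K_7; hence R_6(7) > 561.

E[X] = 46414837262365/50779978334208 ≈ 0.9140381; E[X] < 1, so R_6(7) > 561.


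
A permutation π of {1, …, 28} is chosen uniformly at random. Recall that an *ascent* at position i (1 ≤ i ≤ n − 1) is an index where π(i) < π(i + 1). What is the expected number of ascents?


Write X = Σ X_I over i = 1, …, 27, with X_I the indicator of one ascent.
There are 27 indicators.
For each fixed i, the pair (π(i), π(i+1)) is a uniformly random ordered pair of distinct values from {1, …, 28}; by symmetry P[π(i) < π(i+1)] = 1/2.
By linearity: E[X] = 27 · (1/2) = (28 − 1) · (1/2) = 27/2 ≈ 13.500000.

E[X] = 27/2 = 13.500000.


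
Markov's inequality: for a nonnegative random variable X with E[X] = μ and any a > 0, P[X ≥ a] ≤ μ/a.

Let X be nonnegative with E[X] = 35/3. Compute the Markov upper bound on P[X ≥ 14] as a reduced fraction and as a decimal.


μ = E[X] = 35/3, a = 14.
Markov: P[X ≥ 14] ≤ μ/a = (35/3)/14 = 5/6.
Numerically: ≈ 0.8333.
(Since a = 14 > μ = 11.6667, the bound 5/6 is < 1 and informative.)

P[X ≥ 14] ≤ 5/6 ≈ 0.8333.


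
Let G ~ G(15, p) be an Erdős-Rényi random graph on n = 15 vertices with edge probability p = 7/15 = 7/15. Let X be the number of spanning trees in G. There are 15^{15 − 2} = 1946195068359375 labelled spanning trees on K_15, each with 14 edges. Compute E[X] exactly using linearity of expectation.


K_15 has 15^{15 − 2} = 1946195068359375 labelled spanning trees.
For each such spanning tree H, let X_H = 1 if all 14 edges of H are present in G. Then P[X_H = 1] = p^{14} = (7/15)^{14} = 678223072849/29192926025390625.
By linearity of expectation: E[X] = Σ_H E[X_H] = 1946195068359375 · p^{14} = 1946195068359375 · 678223072849/29192926025390625 = 678223072849/15.
Numerically: E[X] ≈ 4.52149e+10.

E[X] = 1946195068359375 · (7/15)^{14} = 678223072849/15 ≈ 4.52149e+10.


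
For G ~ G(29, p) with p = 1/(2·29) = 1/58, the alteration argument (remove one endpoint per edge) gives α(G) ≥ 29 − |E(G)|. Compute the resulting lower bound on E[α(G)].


E[|E(G)|] = C(29, 2)·p = 406 · (1/58) = 7.
E[α(G)] ≥ n − E[|E(G)|] = 29 − 7 = 22.
Numerically: ≈ 22.00000.
(This is only a lower bound; the true E[α(G)] may be larger.)

E[α(G)] ≥ 22 ≈ 22.00000.


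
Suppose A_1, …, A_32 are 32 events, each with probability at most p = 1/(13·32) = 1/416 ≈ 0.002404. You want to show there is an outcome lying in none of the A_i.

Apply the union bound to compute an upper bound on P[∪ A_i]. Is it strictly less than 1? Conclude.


Union bound: P[∪_{i=1}^{32} A_i] ≤ Σ_i P[A_i] ≤ 32·p = 32·(1/416) = 1/13.
Numerically: 1/13 ≈ 0.076923.
Is 1/13 < 1? YES.
Since P[∪ A_i] ≤ 1/13 < 1, the complement has P[∩ A_i^c] ≥ 1 − 1/13 = 12/13 > 0, so some outcome avoids every A_i.

32·p = 1/13 ≈ 0.076923; existence CERTIFIED by the union bound.


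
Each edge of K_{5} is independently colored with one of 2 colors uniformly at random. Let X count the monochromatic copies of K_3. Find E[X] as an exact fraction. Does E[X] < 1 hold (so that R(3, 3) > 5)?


E[X] = C(5, 3) · 2^{1 − 3} = 10 · 2^{−2} = 10/4.
As a reduced fraction: E[X] = 5/2 ≈ 2.50000.
Is E[X] < 1? NO.
Since E[X] ≥ 1, the first-moment bound is inconclusive at n = 5; it does NOT by itself certify R(3, 3) > 5.

E[X] = 5/2 ≈ 2.50000; E[X] ≥ 1; first-moment method inconclusive here.


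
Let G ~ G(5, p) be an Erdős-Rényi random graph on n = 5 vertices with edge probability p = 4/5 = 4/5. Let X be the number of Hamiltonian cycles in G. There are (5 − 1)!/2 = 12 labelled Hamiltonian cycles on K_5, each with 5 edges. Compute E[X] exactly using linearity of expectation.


K_5 has (5 − 1)!/2 = 12 labelled Hamiltonian cycles.
For each such Hamiltonian cycle H, let X_H = 1 if all 5 edges of H are present in G. Then P[X_H = 1] = p^{5} = (4/5)^{5} = 1024/3125.
By linearity of expectation: E[X] = Σ_H E[X_H] = 12 · p^{5} = 12 · 1024/3125 = 12288/3125.
Numerically: E[X] ≈ 3.932.

E[X] = 12 · (4/5)^{5} = 12288/3125 ≈ 3.932.


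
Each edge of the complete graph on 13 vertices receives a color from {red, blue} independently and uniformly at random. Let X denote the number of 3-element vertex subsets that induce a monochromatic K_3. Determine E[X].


Let X = Σ_S X_S over the C(13, 3) = 286 subsets S of size 3, where X_S = 1 if the K_3 on S is monochromatic.
For a fixed S, the K_3 on S has C(3, 2) = 3 edges. P[all 3 edges red] = (1/2)^3, and likewise for blue, so P[monochromatic] = 2·(1/2)^3 = 2^{1 − 3} = 1/4.
By linearity: E[X] = C(13, 3) · 2^{1 − 3} = 286 · 1/4 = 143/2.
Numerically: E[X] ≈ 71.50000.

E[X] = C(13,3)·2^(1−C(3,2)) = 143/2 ≈ 71.50000.


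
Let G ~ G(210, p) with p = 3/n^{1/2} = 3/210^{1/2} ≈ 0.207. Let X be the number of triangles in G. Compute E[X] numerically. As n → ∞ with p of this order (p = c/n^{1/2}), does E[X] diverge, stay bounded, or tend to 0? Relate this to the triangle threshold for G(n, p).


Number of potential triangles: C(210, 3) = 1521520.
Each occurs with probability p³ ≈ (0.207)³ ≈ 8.872271e-03.
By linearity: E[X] = C(210, 3)·p³ ≈ 1521520 · 8.872271e-03 ≈ 13499.3385.
Since α = 1/2 < 1, p = c/n^{1/2} ≫ 1/n is above the triangle threshold p ~ 1/n. Asymptotically E[X] ~ (c³/6)·n^{3(1−α)} = (3³/6)·n^{1.5} → ∞; triangles are abundant w.h.p.

E[X] ≈ 13499.3385; in regime p = Θ(1/n^{1/2}) E[X] diverges (above the triangle threshold p ~ 1/n).


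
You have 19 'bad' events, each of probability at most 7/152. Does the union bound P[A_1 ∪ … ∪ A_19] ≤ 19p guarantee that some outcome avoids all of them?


Union bound: P[∪_{i=1}^{19} A_i] ≤ Σ_i P[A_i] ≤ 19·p = 19·(7/152) = 7/8.
Numerically: 7/8 ≈ 0.875000.
Is 7/8 < 1? YES.
Since P[∪ A_i] ≤ 7/8 < 1, the complement has P[∩ A_i^c] ≥ 1 − 7/8 = 1/8 > 0, so some outcome avoids every A_i.

19·p = 7/8 ≈ 0.875000; existence CERTIFIED by the union bound.


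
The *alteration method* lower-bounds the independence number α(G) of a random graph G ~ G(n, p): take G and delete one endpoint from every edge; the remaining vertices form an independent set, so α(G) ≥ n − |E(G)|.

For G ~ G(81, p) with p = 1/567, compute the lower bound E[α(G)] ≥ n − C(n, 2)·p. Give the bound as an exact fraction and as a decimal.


E[|E(G)|] = C(81, 2)·p = 3240 · (1/567) = 40/7.
E[α(G)] ≥ n − E[|E(G)|] = 81 − 40/7 = 527/7.
Numerically: ≈ 75.28571.
(This is only a lower bound; the true E[α(G)] may be larger.)

E[α(G)] ≥ 527/7 ≈ 75.28571.


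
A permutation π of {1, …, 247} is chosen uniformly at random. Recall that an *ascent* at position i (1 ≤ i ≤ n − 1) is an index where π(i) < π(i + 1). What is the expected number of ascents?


Write X = Σ X_I over i = 1, …, 246, with X_I the indicator of one ascent.
There are 246 indicators.
For each fixed i, the pair (π(i), π(i+1)) is a uniformly random ordered pair of distinct values from {1, …, 247}; by symmetry P[π(i) < π(i+1)] = 1/2.
By linearity: E[X] = 246 · (1/2) = (247 − 1) · (1/2) = 123 ≈ 123.000000.

E[X] = 123 = 123.000000.


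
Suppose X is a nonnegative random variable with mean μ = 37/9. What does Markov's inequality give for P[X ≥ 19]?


μ = E[X] = 37/9, a = 19.
Markov: P[X ≥ 19] ≤ μ/a = (37/9)/19 = 37/171.
Numerically: ≈ 0.216.
(Since a = 19 > μ = 4.111, the bound 37/171 is < 1 and informative.)

P[X ≥ 19] ≤ 37/171 ≈ 0.216.


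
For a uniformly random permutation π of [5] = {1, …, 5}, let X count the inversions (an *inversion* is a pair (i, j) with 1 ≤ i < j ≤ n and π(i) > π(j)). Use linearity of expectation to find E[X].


Write X = Σ X_I over the C(5, 2) = 10 pairs i < j, with X_I the indicator of one inversion.
There are 10 indicators.
For each fixed pair i < j, the values π(i) and π(j) are two distinct elements of {1, …, 5} in uniformly random order; by symmetry P[π(i) > π(j)] = 1/2.
By linearity: E[X] = 10 · (1/2) = C(5, 2) · (1/2) = 10/2 = 5 ≈ 5.0000.

E[X] = 5 = 5.0000.


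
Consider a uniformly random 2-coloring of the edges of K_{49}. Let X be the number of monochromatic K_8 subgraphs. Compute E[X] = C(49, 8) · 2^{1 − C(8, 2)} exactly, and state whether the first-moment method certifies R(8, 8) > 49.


E[X] = C(49, 8) · 2^{1 − 28} = 450978066 · 2^{−27} = 450978066/134217728.
As a reduced fraction: E[X] = 225489033/67108864 ≈ 3.3600484.
Is E[X] < 1? NO.
Since E[X] ≥ 1, the first-moment bound is inconclusive at n = 49; it does NOT by itself certify R(8, 8) > 49.

E[X] = 225489033/67108864 ≈ 3.3600484; E[X] ≥ 1; first-moment method inconclusive here.


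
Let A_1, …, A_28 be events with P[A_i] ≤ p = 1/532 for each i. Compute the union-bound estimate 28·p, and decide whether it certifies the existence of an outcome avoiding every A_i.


Union bound: P[∪_{i=1}^{28} A_i] ≤ Σ_i P[A_i] ≤ 28·p = 28·(1/532) = 1/19.
Numerically: 1/19 ≈ 0.05263.
Is 1/19 < 1? YES.
Since P[∪ A_i] ≤ 1/19 < 1, the complement has P[∩ A_i^c] ≥ 1 − 1/19 = 18/19 > 0, so some outcome avoids every A_i.

28·p = 1/19 ≈ 0.05263; existence CERTIFIED by the union bound.


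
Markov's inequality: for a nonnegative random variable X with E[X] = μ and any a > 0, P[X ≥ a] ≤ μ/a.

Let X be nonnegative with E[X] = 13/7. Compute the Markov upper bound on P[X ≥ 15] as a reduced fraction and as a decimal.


μ = E[X] = 13/7, a = 15.
Markov: P[X ≥ 15] ≤ μ/a = (13/7)/15 = 13/105.
Numerically: ≈ 0.124.
(Since a = 15 > μ = 1.857, the bound 13/105 is < 1 and informative.)

P[X ≥ 15] ≤ 13/105 ≈ 0.124.


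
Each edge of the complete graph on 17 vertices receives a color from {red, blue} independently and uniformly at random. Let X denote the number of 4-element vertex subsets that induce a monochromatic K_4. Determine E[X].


Let X = Σ_S X_S over the C(17, 4) = 2380 subsets S of size 4, where X_S = 1 if the K_4 on S is monochromatic.
For a fixed S, the K_4 on S has C(4, 2) = 6 edges. P[all 6 edges red] = (1/2)^6, and likewise for blue, so P[monochromatic] = 2·(1/2)^6 = 2^{1 − 6} = 1/32.
Summing: E[X] = C(17, 4) · 2^{1 − 6} = 2380 · 1/32 = 595/8.
Numerically: E[X] ≈ 74.375.

E[X] = C(17,4)·2^(1−C(4,2)) = 595/8 ≈ 74.375.


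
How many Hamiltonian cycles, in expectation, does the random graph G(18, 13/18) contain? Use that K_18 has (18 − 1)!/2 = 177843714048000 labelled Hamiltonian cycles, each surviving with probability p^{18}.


K_18 has (18 − 1)!/2 = 177843714048000 labelled Hamiltonian cycles.
For each such Hamiltonian cycle H, let X_H = 1 if all 18 edges of H are present in G. Then P[X_H = 1] = p^{18} = (13/18)^{18} = 112455406951957393129/39346408075296537575424.
By linearity of expectation: E[X] = Σ_H E[X_H] = 177843714048000 · p^{18} = 177843714048000 · 112455406951957393129/39346408075296537575424 = 1674446952588776589016668875/3294258113514384.
Numerically: E[X] ≈ 5.0829e+11.

E[X] = 177843714048000 · (13/18)^{18} = 1674446952588776589016668875/3294258113514384 ≈ 5.0829e+11.


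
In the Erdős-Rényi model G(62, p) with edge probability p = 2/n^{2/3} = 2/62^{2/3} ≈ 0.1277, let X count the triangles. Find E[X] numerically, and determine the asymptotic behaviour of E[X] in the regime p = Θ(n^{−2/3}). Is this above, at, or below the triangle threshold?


Number of potential triangles: C(62, 3) = 37820.
Each occurs with probability p³ ≈ (0.1277)³ ≈ 2.081165e-03.
By linearity: E[X] = C(62, 3)·p³ ≈ 37820 · 2.081165e-03 ≈ 78.7097.
Since α = 2/3 < 1, p = c/n^{2/3} ≫ 1/n is above the triangle threshold p ~ 1/n. Asymptotically E[X] ~ (c³/6)·n^{3(1−α)} = (2³/6)·n^{1} → ∞; triangles are abundant w.h.p.

E[X] ≈ 78.7097; in regime p = Θ(1/n^{2/3}) E[X] diverges (above the triangle threshold p ~ 1/n).


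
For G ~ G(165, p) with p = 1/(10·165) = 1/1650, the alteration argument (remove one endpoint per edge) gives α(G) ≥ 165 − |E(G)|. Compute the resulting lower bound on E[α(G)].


E[|E(G)|] = C(165, 2)·p = 13530 · (1/1650) = 41/5.
E[α(G)] ≥ n − E[|E(G)|] = 165 − 41/5 = 784/5.
Numerically: ≈ 156.8000.
(This is only a lower bound; the true E[α(G)] may be larger.)

E[α(G)] ≥ 784/5 ≈ 156.8000.


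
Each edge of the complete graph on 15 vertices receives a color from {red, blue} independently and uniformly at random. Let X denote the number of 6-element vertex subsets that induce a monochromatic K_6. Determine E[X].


Let X = Σ_S X_S over the C(15, 6) = 5005 subsets S of size 6, where X_S = 1 if the K_6 on S is monochromatic.
For a fixed S, the K_6 on S has C(6, 2) = 15 edges. P[all 15 edges red] = (1/2)^15, and likewise for blue, so P[monochromatic] = 2·(1/2)^15 = 2^{1 − 15} = 1/16384.
By linearity: E[X] = C(15, 6) · 2^{1 − 15} = 5005 · 1/16384 = 5005/16384.
Numerically: E[X] ≈ 0.305.

E[X] = C(15,6)·2^(1−C(6,2)) = 5005/16384 ≈ 0.305.


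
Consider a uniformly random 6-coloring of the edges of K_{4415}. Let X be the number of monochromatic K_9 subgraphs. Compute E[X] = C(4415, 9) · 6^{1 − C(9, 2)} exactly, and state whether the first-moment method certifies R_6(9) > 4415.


E[X] = C(4415, 9) · 6^{1 − 36} = 1742086910069196051229123255 · 6^{−35} = 1742086910069196051229123255/1719070799748422591028658176.
As a reduced fraction: E[X] = 1742086910069196051229123255/1719070799748422591028658176 ≈ 1.013389.
Is E[X] < 1? NO.
Since E[X] ≥ 1, the first-moment bound is inconclusive at n = 4415; it does NOT by itself certify R_6(9) > 4415.

E[X] = 1742086910069196051229123255/1719070799748422591028658176 ≈ 1.013389; E[X] ≥ 1; first-moment method inconclusive here.


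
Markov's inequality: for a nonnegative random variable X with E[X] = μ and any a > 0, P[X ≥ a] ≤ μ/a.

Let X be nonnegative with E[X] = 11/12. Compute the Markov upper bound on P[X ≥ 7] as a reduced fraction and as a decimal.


μ = E[X] = 11/12, a = 7.
Markov: P[X ≥ 7] ≤ μ/a = (11/12)/7 = 11/84.
Numerically: ≈ 0.131.
(Since a = 7 > μ = 0.917, the bound 11/84 is < 1 and informative.)

P[X ≥ 7] ≤ 11/84 ≈ 0.131.


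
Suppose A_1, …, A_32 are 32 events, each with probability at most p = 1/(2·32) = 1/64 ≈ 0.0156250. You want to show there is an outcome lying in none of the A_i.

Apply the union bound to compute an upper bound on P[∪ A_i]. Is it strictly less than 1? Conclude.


Union bound: P[∪_{i=1}^{32} A_i] ≤ Σ_i P[A_i] ≤ 32·p = 32·(1/64) = 1/2.
Numerically: 1/2 ≈ 0.5000000.
Is 1/2 < 1? YES.
Since P[∪ A_i] ≤ 1/2 < 1, the complement has P[∩ A_i^c] ≥ 1 − 1/2 = 1/2 > 0, so some outcome avoids every A_i.

32·p = 1/2 ≈ 0.5000000; existence CERTIFIED by the union bound.


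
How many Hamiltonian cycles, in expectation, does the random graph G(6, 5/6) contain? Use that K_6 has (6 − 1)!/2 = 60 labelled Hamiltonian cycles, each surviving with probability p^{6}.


K_6 has (6 − 1)!/2 = 60 labelled Hamiltonian cycles.
For each such Hamiltonian cycle H, let X_H = 1 if all 6 edges of H are present in G. Then P[X_H = 1] = p^{6} = (5/6)^{6} = 15625/46656.
By linearity of expectation: E[X] = Σ_H E[X_H] = 60 · p^{6} = 60 · 15625/46656 = 78125/3888.
Numerically: E[X] ≈ 20.09.

E[X] = 60 · (5/6)^{6} = 78125/3888 ≈ 20.09.


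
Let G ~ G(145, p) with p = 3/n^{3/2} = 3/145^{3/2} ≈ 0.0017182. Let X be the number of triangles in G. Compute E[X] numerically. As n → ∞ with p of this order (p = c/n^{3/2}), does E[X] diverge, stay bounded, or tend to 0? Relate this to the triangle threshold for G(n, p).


Number of potential triangles: C(145, 3) = 497640.
Each occurs with probability p³ ≈ (0.0017182)³ ≈ 5.0723330e-09.
By linearity: E[X] = C(145, 3)·p³ ≈ 497640 · 5.0723330e-09 ≈ 0.00252.
Since α = 3/2 > 1, p = c/n^{3/2} = o(1/n) is below the triangle threshold p ~ 1/n. Asymptotically E[X] ~ (c³/6)·n^{3(1−α)} = (3³/6)·n^{-1.5} → 0, so by Markov's inequality G has no triangles w.h.p.

E[X] ≈ 0.00252; in regime p = Θ(1/n^{3/2}) E[X] tends to 0 (below the triangle threshold p ~ 1/n).


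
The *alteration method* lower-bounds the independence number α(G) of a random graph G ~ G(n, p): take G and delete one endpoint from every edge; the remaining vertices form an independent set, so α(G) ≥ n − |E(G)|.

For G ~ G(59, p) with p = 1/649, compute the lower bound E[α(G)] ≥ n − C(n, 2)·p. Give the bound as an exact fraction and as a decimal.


E[|E(G)|] = C(59, 2)·p = 1711 · (1/649) = 29/11.
E[α(G)] ≥ n − E[|E(G)|] = 59 − 29/11 = 620/11.
Numerically: ≈ 56.364.
(This is only a lower bound; the true E[α(G)] may be larger.)

E[α(G)] ≥ 620/11 ≈ 56.364.


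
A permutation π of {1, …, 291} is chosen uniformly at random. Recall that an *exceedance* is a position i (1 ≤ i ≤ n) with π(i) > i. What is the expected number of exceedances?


Write X = Σ_{i=1}^{291} X_i, where X_i = 1_{π(i) > i}.
For each fixed i, π(i) is uniform over {1, …, 291} (marginal of a uniform permutation), so P[π(i) > i] = (n − i)/n. Summing: Σ_{i=1}^{291} (n − i)/n = (0 + 1 + … + 290)/291 = 291(291 − 1)/(2·291) = (291 − 1)/2.
Hence E[X] = Σ_{i=1}^{291} (291 − i)/291 = 145 ≈ 145.00000.

E[X] = 145 = 145.00000.


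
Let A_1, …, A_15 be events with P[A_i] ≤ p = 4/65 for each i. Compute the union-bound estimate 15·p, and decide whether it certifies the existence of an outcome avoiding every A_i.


Union bound: P[∪_{i=1}^{15} A_i] ≤ Σ_i P[A_i] ≤ 15·p = 15·(4/65) = 12/13.
Numerically: 12/13 ≈ 0.9231.
Is 12/13 < 1? YES.
Since P[∪ A_i] ≤ 12/13 < 1, the complement has P[∩ A_i^c] ≥ 1 − 12/13 = 1/13 > 0, so some outcome avoids every A_i.

15·p = 12/13 ≈ 0.9231; existence CERTIFIED by the union bound.
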